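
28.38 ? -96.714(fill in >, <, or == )>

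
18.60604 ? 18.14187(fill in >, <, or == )>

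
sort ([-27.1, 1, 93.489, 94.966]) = [-27.1, 1, 93.489, 94.966]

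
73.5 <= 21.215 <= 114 False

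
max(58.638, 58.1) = 58.638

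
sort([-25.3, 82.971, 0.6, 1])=[-25.3, 0.6, 1, 82.971]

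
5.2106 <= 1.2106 False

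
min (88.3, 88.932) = 88.3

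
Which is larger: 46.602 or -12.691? 46.602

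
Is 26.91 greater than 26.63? Yes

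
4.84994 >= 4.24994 True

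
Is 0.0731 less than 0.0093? No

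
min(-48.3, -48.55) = -48.55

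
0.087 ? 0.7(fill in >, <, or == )<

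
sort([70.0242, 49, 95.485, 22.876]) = [22.876, 49, 70.0242, 95.485]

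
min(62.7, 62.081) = 62.081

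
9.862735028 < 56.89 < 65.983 True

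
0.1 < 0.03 False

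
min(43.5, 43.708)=43.5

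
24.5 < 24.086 False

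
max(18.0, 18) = 18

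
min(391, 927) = 391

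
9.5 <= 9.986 True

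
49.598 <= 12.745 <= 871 False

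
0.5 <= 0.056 False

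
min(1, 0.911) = 0.911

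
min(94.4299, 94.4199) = 94.4199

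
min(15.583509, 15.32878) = 15.32878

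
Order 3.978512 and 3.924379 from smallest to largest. 3.924379,3.978512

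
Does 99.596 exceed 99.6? No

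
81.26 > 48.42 True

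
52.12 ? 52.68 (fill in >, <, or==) <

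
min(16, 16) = 16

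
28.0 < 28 False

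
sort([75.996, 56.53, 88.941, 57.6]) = [56.53, 57.6, 75.996, 88.941]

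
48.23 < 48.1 False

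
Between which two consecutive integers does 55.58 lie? 55 and 56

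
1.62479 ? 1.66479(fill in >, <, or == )<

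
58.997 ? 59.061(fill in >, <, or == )<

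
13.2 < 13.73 True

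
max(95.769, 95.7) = 95.769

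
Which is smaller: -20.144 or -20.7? -20.7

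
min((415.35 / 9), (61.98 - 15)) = 46.15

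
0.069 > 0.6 False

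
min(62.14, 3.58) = 3.58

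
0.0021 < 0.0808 True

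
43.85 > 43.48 True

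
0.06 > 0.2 False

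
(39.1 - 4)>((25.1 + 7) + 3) False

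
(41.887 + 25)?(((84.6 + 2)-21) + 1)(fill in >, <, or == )>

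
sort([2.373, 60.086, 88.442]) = [2.373, 60.086, 88.442]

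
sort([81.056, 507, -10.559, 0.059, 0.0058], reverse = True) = [507, 81.056, 0.059, 0.0058, -10.559]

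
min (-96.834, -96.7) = -96.834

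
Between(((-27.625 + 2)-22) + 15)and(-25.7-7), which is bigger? (((-27.625 + 2)-22) + 15)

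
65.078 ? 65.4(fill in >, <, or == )<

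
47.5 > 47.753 False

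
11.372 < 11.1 False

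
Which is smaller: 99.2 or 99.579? 99.2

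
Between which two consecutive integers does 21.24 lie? 21 and 22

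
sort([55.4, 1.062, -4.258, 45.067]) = [-4.258, 1.062, 45.067, 55.4]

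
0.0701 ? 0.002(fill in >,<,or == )>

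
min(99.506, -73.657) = -73.657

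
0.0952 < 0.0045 False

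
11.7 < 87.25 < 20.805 False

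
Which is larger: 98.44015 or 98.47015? 98.47015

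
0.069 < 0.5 True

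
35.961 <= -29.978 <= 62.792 False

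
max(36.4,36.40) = 36.40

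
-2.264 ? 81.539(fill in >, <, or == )<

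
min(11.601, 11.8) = 11.601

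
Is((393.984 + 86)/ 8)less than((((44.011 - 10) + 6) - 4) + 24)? Yes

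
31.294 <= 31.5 True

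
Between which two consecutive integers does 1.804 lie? 1 and 2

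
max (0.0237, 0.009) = 0.0237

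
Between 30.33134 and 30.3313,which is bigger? 30.33134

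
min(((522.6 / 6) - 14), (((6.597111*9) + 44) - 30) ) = 73.1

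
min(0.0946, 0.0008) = 0.0008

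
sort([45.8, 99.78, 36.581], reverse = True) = [99.78, 45.8, 36.581]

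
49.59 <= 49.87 True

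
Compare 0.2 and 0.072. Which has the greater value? 0.2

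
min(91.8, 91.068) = 91.068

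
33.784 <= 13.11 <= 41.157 False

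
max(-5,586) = 586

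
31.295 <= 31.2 False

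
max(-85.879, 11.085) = 11.085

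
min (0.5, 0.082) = 0.082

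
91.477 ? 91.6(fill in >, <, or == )<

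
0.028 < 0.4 True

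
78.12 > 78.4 False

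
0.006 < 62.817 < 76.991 True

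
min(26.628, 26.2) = 26.2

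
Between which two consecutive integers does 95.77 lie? 95 and 96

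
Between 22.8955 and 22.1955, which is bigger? 22.8955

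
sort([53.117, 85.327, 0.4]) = [0.4, 53.117, 85.327]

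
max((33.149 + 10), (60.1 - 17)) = 43.149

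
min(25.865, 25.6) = 25.6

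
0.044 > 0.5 False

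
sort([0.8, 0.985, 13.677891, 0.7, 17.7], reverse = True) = [17.7, 13.677891, 0.985, 0.8, 0.7]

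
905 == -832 False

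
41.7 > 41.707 False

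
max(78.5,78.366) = 78.5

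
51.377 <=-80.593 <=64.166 False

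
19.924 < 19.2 False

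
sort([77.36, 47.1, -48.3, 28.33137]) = [-48.3, 28.33137, 47.1, 77.36]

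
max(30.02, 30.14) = 30.14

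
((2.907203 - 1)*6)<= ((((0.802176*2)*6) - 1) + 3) True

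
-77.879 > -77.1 False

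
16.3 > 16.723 False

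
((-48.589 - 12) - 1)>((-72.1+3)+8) False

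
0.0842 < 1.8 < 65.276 True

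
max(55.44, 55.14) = 55.44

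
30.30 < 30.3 False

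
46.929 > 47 False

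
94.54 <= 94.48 False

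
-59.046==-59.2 False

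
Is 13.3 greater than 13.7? No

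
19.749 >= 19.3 True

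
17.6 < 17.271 False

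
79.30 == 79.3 True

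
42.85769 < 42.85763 False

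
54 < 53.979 False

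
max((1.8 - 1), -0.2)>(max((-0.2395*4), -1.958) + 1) True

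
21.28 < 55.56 True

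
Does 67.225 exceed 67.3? No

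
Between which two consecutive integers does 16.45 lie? 16 and 17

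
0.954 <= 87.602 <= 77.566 False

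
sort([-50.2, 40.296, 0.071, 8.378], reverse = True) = [40.296, 8.378, 0.071, -50.2]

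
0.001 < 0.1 True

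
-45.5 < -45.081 True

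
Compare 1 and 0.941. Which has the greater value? 1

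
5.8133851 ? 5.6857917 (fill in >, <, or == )>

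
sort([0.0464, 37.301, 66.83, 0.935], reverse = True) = [66.83, 37.301, 0.935, 0.0464]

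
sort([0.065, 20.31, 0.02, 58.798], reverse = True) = [58.798, 20.31, 0.065, 0.02]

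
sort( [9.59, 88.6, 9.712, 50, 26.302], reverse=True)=[88.6, 50, 26.302, 9.712, 9.59]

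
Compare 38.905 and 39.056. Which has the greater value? 39.056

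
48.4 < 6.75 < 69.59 False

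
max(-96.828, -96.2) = -96.2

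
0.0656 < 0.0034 False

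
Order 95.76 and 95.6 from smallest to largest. 95.6, 95.76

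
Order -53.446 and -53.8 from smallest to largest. -53.8, -53.446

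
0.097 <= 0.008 False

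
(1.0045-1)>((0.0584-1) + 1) False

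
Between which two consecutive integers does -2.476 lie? -3 and -2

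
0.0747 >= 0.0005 True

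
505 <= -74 False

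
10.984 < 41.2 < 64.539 True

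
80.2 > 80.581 False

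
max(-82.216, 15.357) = 15.357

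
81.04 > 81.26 False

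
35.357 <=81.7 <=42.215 False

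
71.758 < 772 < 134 False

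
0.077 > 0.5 False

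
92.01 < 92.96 True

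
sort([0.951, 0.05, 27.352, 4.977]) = [0.05, 0.951, 4.977, 27.352]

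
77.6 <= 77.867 True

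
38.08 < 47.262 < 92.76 True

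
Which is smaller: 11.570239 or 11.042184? 11.042184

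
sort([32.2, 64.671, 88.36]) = [32.2, 64.671, 88.36]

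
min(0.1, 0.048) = 0.048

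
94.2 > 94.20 False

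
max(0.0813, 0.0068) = 0.0813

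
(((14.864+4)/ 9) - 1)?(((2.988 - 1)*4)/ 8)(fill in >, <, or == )>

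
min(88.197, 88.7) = 88.197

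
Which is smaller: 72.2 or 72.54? 72.2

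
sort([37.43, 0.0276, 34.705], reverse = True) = [37.43, 34.705, 0.0276]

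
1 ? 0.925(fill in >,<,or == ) >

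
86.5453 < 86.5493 True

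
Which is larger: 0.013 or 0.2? 0.2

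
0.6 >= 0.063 True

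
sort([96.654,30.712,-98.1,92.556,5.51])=[-98.1,5.51,30.712,92.556,96.654]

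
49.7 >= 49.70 True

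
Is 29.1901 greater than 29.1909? No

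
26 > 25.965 True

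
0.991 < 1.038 True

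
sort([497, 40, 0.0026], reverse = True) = [497, 40, 0.0026]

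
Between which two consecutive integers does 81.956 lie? 81 and 82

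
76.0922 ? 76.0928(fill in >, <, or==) <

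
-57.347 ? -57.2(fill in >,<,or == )<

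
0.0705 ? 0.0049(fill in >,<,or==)>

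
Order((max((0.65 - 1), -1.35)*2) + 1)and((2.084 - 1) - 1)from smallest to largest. ((2.084 - 1) - 1), ((max((0.65 - 1), -1.35)*2) + 1)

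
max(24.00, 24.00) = 24.00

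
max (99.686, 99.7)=99.7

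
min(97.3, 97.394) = 97.3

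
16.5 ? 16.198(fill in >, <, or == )>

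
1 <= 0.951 False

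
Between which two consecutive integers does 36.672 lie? 36 and 37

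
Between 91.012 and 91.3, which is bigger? 91.3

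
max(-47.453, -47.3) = -47.3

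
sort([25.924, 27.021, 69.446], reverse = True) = [69.446, 27.021, 25.924]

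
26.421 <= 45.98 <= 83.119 True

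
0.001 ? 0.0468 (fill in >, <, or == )<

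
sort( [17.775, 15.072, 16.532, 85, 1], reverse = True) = [85, 17.775, 16.532, 15.072, 1]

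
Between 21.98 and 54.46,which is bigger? 54.46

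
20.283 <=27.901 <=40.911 True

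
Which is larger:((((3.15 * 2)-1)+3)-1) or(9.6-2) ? (9.6-2)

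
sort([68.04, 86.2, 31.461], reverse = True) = [86.2, 68.04, 31.461]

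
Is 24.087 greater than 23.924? Yes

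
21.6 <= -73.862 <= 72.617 False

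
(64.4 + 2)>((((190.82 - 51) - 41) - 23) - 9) False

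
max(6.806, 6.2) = 6.806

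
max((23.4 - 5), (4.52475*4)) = 18.4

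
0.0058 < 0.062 True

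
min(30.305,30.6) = 30.305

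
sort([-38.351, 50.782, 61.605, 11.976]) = [-38.351, 11.976, 50.782, 61.605]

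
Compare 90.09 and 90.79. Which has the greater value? 90.79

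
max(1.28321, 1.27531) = 1.28321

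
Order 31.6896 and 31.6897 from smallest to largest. 31.6896, 31.6897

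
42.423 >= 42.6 False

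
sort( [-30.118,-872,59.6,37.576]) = [-872,-30.118,37.576,59.6]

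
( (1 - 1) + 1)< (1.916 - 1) False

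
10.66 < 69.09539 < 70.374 True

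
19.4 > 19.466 False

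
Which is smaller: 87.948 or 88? 87.948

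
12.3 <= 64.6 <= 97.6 True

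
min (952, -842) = -842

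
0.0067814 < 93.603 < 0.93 False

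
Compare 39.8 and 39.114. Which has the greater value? 39.8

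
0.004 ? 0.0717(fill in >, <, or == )<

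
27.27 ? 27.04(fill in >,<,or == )>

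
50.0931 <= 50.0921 False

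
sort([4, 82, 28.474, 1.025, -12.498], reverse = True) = [82, 28.474, 4, 1.025, -12.498]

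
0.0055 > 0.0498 False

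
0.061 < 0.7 True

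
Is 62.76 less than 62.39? No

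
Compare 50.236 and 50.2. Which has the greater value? 50.236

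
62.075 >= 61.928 True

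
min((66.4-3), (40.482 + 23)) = 63.4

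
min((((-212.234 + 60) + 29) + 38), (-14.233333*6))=-85.399998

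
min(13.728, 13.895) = 13.728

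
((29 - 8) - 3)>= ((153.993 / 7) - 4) True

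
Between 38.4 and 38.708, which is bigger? 38.708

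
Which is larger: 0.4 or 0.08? 0.4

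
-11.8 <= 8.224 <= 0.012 False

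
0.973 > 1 False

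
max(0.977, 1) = 1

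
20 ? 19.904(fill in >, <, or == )>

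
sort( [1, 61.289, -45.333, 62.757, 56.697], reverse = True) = [62.757, 61.289, 56.697, 1, -45.333]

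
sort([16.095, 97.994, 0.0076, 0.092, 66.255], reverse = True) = [97.994, 66.255, 16.095, 0.092, 0.0076]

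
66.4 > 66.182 True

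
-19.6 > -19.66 True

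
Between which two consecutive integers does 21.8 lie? 21 and 22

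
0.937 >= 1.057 False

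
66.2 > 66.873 False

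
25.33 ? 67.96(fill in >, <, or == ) <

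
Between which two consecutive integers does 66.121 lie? 66 and 67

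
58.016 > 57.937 True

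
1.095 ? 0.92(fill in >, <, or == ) >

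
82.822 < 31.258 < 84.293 False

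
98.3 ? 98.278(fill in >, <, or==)>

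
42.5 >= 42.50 True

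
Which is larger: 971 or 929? 971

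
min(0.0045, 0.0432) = 0.0045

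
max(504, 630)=630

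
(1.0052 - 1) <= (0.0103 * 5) True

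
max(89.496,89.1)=89.496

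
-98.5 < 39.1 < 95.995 True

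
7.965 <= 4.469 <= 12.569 False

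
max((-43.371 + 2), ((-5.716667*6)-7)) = -41.300002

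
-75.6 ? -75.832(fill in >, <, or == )>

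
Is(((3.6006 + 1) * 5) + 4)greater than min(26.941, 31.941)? Yes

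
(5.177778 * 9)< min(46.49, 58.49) False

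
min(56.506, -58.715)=-58.715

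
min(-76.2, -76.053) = -76.2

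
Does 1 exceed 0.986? Yes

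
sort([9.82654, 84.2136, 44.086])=[9.82654, 44.086, 84.2136]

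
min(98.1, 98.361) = 98.1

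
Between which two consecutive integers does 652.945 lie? 652 and 653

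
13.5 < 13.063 False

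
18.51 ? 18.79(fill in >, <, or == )<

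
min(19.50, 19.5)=19.50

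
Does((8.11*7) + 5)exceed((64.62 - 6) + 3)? Yes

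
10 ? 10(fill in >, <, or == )==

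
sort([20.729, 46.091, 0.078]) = [0.078, 20.729, 46.091]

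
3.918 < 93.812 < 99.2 True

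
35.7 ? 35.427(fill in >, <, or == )>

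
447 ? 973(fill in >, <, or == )<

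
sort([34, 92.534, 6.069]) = [6.069, 34, 92.534]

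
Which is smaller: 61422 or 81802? 61422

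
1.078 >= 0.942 True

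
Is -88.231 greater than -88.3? Yes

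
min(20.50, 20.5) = 20.50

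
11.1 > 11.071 True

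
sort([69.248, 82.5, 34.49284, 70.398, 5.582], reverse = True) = [82.5, 70.398, 69.248, 34.49284, 5.582]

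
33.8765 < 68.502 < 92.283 True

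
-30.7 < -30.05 True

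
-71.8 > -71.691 False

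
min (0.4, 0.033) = 0.033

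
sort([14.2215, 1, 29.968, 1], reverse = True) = [29.968, 14.2215, 1, 1]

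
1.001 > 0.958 True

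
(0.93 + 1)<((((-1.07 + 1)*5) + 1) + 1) False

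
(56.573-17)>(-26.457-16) True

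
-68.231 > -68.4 True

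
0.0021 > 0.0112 False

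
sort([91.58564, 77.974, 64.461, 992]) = [64.461, 77.974, 91.58564, 992]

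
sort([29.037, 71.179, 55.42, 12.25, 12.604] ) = [12.25, 12.604, 29.037, 55.42, 71.179]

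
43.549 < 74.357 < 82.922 True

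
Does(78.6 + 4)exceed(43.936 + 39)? No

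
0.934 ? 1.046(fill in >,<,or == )<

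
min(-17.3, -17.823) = -17.823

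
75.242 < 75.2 False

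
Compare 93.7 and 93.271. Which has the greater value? 93.7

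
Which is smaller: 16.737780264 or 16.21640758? 16.21640758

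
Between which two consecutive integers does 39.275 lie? 39 and 40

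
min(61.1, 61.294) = 61.1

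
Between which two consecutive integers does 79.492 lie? 79 and 80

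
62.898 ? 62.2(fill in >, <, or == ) >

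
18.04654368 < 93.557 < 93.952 True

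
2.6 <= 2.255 False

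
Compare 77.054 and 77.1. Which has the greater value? 77.1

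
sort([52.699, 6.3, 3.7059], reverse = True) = [52.699, 6.3, 3.7059]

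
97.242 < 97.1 False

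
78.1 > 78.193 False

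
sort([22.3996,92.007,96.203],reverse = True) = [96.203,92.007,22.3996]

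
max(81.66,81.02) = 81.66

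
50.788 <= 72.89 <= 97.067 True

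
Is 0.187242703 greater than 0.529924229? No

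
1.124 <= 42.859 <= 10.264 False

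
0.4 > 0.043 True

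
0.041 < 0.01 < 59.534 False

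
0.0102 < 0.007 False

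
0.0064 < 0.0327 True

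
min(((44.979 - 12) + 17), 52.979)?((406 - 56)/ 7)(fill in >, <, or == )<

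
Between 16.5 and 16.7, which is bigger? 16.7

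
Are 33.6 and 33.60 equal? Yes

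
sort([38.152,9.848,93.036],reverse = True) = [93.036,38.152,9.848]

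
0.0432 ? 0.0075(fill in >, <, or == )>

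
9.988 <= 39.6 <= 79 True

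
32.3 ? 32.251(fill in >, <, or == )>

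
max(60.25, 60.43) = 60.43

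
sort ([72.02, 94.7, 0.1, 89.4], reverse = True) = [94.7, 89.4, 72.02, 0.1]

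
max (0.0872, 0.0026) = 0.0872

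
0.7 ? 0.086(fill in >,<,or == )>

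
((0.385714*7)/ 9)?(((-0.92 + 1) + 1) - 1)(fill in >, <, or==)>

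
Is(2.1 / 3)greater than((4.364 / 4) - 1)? Yes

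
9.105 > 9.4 False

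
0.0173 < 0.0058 False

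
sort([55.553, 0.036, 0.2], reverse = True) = [55.553, 0.2, 0.036]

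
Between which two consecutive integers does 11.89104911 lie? 11 and 12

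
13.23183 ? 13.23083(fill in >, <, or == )>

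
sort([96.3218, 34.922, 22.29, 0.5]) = [0.5, 22.29, 34.922, 96.3218]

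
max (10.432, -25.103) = 10.432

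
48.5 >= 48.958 False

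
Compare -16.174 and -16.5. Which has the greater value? -16.174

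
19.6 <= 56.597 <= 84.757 True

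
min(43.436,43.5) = 43.436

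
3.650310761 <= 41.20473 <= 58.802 True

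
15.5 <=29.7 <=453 True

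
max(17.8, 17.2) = 17.8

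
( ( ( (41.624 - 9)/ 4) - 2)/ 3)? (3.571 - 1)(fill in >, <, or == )<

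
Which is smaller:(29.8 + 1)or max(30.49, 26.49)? max(30.49, 26.49)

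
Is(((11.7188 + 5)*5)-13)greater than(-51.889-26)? Yes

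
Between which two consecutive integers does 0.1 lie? 0 and 1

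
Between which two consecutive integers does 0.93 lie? 0 and 1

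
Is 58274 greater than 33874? Yes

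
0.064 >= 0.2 False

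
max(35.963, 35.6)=35.963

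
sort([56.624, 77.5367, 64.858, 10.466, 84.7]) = [10.466, 56.624, 64.858, 77.5367, 84.7]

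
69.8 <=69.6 False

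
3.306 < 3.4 True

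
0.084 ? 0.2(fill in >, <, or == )<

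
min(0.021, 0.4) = 0.021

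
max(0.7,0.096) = 0.7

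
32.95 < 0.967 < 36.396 False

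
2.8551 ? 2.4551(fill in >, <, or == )>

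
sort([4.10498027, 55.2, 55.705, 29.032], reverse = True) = [55.705, 55.2, 29.032, 4.10498027]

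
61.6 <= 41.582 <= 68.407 False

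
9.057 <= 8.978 False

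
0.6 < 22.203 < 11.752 False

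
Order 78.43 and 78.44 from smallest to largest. 78.43, 78.44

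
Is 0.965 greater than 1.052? No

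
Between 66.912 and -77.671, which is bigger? 66.912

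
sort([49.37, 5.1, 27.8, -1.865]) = [-1.865, 5.1, 27.8, 49.37]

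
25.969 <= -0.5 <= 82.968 False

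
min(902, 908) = 902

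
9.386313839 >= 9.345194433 True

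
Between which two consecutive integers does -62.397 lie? -63 and -62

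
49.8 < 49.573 False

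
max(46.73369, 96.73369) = 96.73369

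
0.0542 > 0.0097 True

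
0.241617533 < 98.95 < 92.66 False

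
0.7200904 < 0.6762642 False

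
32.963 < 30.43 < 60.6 False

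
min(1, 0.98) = 0.98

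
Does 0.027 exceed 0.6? No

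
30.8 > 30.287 True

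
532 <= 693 True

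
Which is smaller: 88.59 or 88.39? 88.39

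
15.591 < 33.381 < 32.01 False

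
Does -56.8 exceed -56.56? No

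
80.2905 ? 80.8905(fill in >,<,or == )<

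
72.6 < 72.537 False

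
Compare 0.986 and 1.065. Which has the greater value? 1.065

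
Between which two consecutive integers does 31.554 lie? 31 and 32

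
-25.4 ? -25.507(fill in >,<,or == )>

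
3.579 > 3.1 True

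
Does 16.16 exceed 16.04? Yes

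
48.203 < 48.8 True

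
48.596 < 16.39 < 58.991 False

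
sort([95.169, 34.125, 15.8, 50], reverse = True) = [95.169, 50, 34.125, 15.8]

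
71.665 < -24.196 False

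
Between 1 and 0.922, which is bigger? 1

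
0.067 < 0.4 True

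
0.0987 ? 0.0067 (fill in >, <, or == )>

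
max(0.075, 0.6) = 0.6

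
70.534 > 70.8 False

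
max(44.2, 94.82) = 94.82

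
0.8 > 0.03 True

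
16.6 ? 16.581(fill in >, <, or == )>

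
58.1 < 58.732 True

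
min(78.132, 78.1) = 78.1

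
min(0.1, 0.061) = 0.061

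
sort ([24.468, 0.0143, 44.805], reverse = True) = [44.805, 24.468, 0.0143]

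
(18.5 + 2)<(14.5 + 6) False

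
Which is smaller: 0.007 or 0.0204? 0.007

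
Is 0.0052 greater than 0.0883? No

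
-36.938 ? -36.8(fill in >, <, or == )<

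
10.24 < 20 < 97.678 True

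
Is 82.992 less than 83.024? Yes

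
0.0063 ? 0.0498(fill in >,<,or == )<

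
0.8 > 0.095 True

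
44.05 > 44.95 False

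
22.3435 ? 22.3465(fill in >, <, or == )<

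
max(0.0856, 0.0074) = 0.0856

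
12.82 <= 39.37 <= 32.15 False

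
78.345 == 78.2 False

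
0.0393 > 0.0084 True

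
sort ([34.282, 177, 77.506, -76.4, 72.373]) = [-76.4, 34.282, 72.373, 77.506, 177]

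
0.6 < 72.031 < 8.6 False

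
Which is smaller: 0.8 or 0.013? 0.013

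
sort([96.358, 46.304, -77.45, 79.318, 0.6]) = [-77.45, 0.6, 46.304, 79.318, 96.358]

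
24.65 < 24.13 False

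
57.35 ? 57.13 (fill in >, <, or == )>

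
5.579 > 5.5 True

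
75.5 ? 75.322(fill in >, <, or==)>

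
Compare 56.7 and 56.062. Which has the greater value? 56.7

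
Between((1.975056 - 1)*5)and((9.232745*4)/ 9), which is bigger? ((1.975056 - 1)*5)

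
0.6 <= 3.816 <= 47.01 True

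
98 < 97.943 False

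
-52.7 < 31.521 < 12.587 False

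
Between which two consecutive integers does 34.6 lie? 34 and 35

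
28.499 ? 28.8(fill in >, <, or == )<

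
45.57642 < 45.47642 False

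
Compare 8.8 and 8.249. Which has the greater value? 8.8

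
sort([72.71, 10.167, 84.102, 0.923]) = [0.923, 10.167, 72.71, 84.102]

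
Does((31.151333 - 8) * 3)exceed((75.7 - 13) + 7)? No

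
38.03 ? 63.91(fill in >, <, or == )<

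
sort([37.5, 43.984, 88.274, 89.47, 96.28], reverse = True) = [96.28, 89.47, 88.274, 43.984, 37.5]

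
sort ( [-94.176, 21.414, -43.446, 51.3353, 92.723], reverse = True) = [92.723, 51.3353, 21.414, -43.446, -94.176]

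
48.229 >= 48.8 False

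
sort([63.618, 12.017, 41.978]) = [12.017, 41.978, 63.618]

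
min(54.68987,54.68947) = 54.68947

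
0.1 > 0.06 True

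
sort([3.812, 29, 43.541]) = [3.812, 29, 43.541]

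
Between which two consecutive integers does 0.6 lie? 0 and 1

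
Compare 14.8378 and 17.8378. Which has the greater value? 17.8378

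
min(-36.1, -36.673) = -36.673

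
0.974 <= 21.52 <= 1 False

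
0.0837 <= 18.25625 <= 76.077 True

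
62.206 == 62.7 False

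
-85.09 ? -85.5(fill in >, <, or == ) >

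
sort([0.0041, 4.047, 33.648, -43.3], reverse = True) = [33.648, 4.047, 0.0041, -43.3]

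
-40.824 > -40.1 False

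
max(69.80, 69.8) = 69.8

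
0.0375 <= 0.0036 False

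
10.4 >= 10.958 False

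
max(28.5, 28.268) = 28.5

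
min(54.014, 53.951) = 53.951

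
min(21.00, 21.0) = 21.00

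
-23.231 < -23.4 False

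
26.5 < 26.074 False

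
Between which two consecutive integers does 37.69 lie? 37 and 38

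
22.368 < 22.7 True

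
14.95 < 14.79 False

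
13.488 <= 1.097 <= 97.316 False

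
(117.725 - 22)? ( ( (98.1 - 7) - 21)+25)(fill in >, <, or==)>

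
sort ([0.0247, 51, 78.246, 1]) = [0.0247, 1, 51, 78.246]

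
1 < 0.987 False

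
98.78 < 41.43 False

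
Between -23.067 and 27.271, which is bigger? 27.271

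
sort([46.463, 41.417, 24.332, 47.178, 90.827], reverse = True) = [90.827, 47.178, 46.463, 41.417, 24.332]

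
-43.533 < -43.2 True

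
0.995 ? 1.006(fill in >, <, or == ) <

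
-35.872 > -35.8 False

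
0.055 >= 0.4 False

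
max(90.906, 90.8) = 90.906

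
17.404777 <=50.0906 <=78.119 True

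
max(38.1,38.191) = 38.191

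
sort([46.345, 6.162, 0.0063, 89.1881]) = [0.0063, 6.162, 46.345, 89.1881]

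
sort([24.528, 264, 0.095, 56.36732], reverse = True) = [264, 56.36732, 24.528, 0.095]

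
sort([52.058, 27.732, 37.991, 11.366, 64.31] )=[11.366, 27.732, 37.991, 52.058, 64.31]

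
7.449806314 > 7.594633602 False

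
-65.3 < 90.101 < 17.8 False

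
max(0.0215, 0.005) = 0.0215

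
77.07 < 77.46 True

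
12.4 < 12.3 False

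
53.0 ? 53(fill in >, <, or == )==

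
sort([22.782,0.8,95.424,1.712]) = [0.8,1.712,22.782,95.424]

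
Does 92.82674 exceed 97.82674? No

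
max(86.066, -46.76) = 86.066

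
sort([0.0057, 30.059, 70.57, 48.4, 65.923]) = [0.0057, 30.059, 48.4, 65.923, 70.57]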